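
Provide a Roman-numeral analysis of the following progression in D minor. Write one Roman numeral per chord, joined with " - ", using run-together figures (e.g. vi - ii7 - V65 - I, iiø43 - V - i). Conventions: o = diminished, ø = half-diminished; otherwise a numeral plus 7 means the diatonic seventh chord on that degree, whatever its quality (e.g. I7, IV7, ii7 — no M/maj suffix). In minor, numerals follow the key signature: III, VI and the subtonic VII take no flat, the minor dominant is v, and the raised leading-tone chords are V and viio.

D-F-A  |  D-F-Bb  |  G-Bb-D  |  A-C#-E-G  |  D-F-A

i - VI6 - iv - V7 - i

D-F-A has root D, degree 1 in D minor, so i.
D-F-Bb has root Bb, degree 6 in D minor, so VI6.
G-Bb-D has root G, degree 4 in D minor, so iv.
A-C#-E-G has root A, degree 5 in D minor, so V7.
D-F-A has root D, degree 1 in D minor, so i.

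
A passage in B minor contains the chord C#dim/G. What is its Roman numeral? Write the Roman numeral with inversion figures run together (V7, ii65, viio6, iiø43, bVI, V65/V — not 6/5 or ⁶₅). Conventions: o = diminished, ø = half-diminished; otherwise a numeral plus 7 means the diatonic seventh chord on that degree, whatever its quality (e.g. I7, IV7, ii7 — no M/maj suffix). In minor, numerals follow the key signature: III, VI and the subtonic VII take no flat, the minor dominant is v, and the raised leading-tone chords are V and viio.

The pitches C#-E-G form a diminished triad rooted on C#.
C# is scale degree 2 in B minor, and a diminished triad on that degree is written iio.
With G in the bass the chord is in second inversion, so the figured bass is 64.

iio64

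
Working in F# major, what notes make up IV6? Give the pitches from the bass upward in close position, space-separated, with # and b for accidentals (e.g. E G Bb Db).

The numeral's case and figure indicate a major triad. In F# major its root, the subdominant, is B.
That chord is spelled B-D#-F#.
The figured bass 6 indicates first inversion, placing the third (D#) in the bass: D#-F#-B.

D# F# B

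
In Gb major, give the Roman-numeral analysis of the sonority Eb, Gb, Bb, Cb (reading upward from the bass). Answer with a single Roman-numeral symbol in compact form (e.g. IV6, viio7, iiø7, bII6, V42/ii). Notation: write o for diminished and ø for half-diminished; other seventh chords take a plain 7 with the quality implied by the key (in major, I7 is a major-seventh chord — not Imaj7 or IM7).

IV65

Stacked in thirds the chord is Cb-Eb-Gb-Bb: a major seventh chord on Cb.
In Gb major, Cb is the subdominant; the diatonic major seventh chord there is IV7.
With Eb in the bass the chord is in first inversion, so the figured bass is 65.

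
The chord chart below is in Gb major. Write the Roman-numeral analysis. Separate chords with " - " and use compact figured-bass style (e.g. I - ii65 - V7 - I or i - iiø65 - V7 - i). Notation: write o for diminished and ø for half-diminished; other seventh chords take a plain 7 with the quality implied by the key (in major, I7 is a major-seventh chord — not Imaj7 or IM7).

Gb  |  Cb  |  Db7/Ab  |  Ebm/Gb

I - IV - V43 - vi6

Gb: major triad on Gb = scale degree 1 → I.
Cb: major triad on Cb = scale degree 4 → IV.
Db7/Ab has root Db, degree 5 in Gb major, so V43.
Ebm/Gb: minor triad on Eb = scale degree 6 → vi6.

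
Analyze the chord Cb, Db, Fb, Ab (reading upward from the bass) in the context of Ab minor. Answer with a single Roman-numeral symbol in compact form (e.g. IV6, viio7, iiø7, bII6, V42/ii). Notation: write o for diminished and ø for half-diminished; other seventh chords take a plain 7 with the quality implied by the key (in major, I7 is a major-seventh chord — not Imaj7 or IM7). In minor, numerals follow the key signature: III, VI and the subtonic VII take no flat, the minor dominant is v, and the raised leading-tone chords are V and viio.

Stacked in thirds the chord is Db-Fb-Ab-Cb: a minor seventh chord on Db.
Db is scale degree 4 in Ab minor, and a minor seventh chord on that degree is written iv7.
With Cb in the bass the chord is in third inversion, so the figured bass is 42.

iv42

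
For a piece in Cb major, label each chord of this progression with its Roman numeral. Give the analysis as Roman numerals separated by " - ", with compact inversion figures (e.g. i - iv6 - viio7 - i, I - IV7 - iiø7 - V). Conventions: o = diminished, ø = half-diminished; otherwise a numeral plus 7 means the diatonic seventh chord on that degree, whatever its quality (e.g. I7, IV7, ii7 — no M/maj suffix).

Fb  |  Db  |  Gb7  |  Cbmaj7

IV - V/V - V7 - I7

Fb: root Fb is the subdominant; major triad there is IV.
Db: a major triad on Db, the applied dominant of V → V/V.
Gb7: root Gb is the dominant; dominant seventh chord there is V7.
Cbmaj7: major seventh chord on Cb = scale degree 1 → I7.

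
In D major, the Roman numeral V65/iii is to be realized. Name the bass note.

The applied chord V65/iii is rooted on C#: C#-E#-G#-B.
The figure 65 means first inversion — the third is in the bass.

E#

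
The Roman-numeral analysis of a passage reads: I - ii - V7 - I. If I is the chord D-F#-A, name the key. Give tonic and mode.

D major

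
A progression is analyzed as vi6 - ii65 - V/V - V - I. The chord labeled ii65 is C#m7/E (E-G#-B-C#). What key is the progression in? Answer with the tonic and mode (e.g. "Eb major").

The chord C#m7/E is a minor seventh chord rooted on C#; its label is ii65.
Counting down one scale step from C# places the tonic on B; a minor seventh chord on degree 2 is diatonic only in major.

B major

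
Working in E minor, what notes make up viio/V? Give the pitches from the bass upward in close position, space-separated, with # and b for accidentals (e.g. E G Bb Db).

A# C# E

viio/V is a secondary leading-tone chord. The target V is B in E minor; the applied chord is rooted a semitone below, on A#.
Building a diminished triad on A# gives A#-C#-E.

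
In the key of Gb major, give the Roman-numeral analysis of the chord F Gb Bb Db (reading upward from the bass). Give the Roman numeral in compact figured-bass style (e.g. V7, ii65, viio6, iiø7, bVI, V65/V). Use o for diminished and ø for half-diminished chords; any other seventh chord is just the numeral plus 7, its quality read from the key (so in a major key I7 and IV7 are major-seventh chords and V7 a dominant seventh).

I42

The pitches Gb-Bb-Db-F form a major seventh chord rooted on Gb.
Gb is scale degree 1 in Gb major, and a major seventh chord on that degree is written I7.
With F in the bass the chord is in third inversion, so the figured bass is 42.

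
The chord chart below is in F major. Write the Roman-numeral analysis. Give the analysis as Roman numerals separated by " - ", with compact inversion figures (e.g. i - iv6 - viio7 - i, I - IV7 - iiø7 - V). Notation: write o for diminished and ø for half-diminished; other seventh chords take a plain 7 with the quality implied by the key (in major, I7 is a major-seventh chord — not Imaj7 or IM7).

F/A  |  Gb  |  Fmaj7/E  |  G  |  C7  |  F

I6 - bII - I42 - V/V - V7 - I

F/A: root F is the tonic; major triad there is I6.
Gb: major triad on Gb — chromatic; Gb is the lowered second degree, so this is the Neapolitan chord, bII.
Fmaj7/E has root F, degree 1 in F major, so I42.
G is the secondary dominant of V (major triad on G): V/V.
C7: root C is the dominant; dominant seventh chord there is V7.
F: root F is the tonic; major triad there is I.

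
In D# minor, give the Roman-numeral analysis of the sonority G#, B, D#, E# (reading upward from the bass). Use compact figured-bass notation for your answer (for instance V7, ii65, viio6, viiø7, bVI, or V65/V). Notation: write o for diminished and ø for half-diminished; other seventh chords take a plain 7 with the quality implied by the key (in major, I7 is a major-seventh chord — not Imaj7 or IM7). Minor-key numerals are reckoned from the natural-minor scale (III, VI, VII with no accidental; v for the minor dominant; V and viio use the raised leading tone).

iiø65

The pitches E#-G#-B-D# form a half-diminished seventh chord rooted on E#.
E# is scale degree 2 in D# minor, and a half-diminished seventh chord on that degree is written iiø7.
With G# in the bass the chord is in first inversion, so the figured bass is 65.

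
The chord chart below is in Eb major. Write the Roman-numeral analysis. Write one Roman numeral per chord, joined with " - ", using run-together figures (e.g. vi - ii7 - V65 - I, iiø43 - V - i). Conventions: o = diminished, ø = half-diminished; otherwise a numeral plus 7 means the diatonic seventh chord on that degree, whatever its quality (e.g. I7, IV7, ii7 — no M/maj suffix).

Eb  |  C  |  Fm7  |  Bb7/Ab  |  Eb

I - V/ii - ii7 - V42 - I

Eb: major triad on Eb = scale degree 1 → I.
C: chromatic; C is V of ii, so V/ii.
Fm7: root F is the supertonic; minor seventh chord there is ii7.
Bb7/Ab: dominant seventh chord on Bb = scale degree 5 → V42.
Eb has root Eb, degree 1 in Eb major, so I.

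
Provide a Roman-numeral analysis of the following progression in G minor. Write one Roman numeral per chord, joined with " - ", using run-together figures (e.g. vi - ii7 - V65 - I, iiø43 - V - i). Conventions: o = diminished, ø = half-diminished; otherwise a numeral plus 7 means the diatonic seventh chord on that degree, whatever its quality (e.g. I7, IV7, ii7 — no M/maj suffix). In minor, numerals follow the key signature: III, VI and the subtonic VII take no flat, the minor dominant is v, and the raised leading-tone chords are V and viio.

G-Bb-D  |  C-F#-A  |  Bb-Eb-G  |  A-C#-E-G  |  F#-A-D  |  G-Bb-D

i - viio64 - VI64 - V7/V - V6 - i

G-Bb-D: root G is the tonic; minor triad there is i.
C-F#-A: diminished triad on F# = scale degree 7 → viio64.
Bb-Eb-G: root Eb is the submediant; major triad there is VI64.
A-C#-E-G: a dominant seventh chord on A, the applied dominant of V → V7/V.
F#-A-D: major triad on D = scale degree 5 → V6.
G-Bb-D: minor triad on G = scale degree 1 → i.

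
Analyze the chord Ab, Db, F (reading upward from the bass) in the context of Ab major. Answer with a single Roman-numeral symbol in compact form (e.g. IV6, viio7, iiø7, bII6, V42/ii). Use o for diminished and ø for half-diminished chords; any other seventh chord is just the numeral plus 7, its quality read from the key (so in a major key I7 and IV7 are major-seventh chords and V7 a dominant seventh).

Stacked in thirds the chord is Db-F-Ab: a major triad on Db.
In Ab major, Db is the subdominant; the diatonic major triad there is IV.
With Ab in the bass the chord is in second inversion, so the figured bass is 64.

IV64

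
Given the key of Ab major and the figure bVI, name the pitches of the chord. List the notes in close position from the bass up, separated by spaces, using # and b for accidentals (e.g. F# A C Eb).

Fb Ab Cb

Scale degree 6 in Ab major is F; lowering it a half step gives Fb. bVI is a major triad on the lowered sixth degree, borrowed from the parallel minor.
So the chord is Fb-Ab-Cb, a major triad.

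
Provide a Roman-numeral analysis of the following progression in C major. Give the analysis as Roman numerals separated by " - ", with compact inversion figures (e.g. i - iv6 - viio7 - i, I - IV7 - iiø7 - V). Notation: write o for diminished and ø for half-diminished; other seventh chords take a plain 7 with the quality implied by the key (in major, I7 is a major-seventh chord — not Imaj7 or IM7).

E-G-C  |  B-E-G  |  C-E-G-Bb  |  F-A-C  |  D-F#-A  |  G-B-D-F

I6 - iii64 - V7/IV - IV - V/V - V7

E-G-C: major triad on C = scale degree 1 → I6.
B-E-G: minor triad on E = scale degree 3 → iii64.
C-E-G-Bb: chromatic; C is V of IV, so V7/IV.
F-A-C: root F is the subdominant; major triad there is IV.
D-F#-A: chromatic; D is V of V, so V/V.
G-B-D-F: dominant seventh chord on G = scale degree 5 → V7.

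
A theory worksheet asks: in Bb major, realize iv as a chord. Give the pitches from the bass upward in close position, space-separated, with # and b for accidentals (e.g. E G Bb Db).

Eb Gb Bb

Scale degree 4 in Bb major is Eb; here the chord built on it is altered to a minor triad. iv is the minor subdominant, borrowed from the parallel minor.
So the chord is Eb-Gb-Bb, a minor triad.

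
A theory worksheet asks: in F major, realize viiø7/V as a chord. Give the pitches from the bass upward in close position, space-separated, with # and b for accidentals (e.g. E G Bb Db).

The slash marks an applied leading-tone chord: viio of V. In F major, V is C, so the leading tone to it is B, a half step below.
Building a half-diminished seventh chord on B gives B-D-F-A.

B D F A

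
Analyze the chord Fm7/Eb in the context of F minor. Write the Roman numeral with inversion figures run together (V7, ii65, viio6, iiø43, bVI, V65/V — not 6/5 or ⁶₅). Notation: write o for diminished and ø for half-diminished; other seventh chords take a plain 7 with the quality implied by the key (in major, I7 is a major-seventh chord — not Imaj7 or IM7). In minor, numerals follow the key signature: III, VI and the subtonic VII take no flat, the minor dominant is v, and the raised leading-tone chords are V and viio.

i42

The pitches F-Ab-C-Eb form a minor seventh chord rooted on F.
F is scale degree 1 in F minor, and a minor seventh chord on that degree is written i7.
With Eb in the bass the chord is in third inversion, so the figured bass is 42.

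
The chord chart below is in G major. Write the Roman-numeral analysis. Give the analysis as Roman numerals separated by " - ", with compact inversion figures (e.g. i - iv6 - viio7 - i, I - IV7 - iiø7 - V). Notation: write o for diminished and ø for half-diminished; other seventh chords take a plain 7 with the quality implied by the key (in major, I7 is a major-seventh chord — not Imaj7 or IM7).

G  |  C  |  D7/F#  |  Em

I - IV - V65 - vi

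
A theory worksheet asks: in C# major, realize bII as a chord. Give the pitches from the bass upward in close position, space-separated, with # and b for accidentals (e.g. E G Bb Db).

D F# A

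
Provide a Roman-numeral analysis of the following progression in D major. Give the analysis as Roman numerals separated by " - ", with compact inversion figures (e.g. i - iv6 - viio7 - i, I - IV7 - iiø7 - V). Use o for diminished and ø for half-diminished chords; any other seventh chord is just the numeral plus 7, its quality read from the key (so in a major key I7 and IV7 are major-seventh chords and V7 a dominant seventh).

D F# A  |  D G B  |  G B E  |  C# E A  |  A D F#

D-F#-A: major triad on D = scale degree 1 → I.
D-G-B has root G, degree 4 in D major, so IV64.
G-B-E: root E is the supertonic; minor triad there is ii6.
C#-E-A: major triad on A = scale degree 5 → V6.
A-D-F#: root D is the tonic; major triad there is I64.

I - IV64 - ii6 - V6 - I64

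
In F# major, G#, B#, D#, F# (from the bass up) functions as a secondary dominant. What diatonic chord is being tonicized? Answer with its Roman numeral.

The chord is a dominant seventh chord on G#.
A dominant resolves down a perfect fifth: G# → C#. In F# major, C# is scale degree 5, i.e. V.

V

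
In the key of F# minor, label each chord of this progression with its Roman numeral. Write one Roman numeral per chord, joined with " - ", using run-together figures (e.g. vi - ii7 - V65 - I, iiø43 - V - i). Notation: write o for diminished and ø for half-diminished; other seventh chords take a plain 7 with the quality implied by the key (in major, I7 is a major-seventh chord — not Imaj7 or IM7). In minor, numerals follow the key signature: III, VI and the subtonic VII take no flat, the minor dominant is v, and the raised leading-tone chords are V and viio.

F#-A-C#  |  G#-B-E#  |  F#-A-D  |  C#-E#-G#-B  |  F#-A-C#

F#-A-C# has root F#, degree 1 in F# minor, so i.
G#-B-E#: root E# is the leading tone; diminished triad there is viio6.
F#-A-D: major triad on D = scale degree 6 → VI6.
C#-E#-G#-B has root C#, degree 5 in F# minor, so V7.
F#-A-C# has root F#, degree 1 in F# minor, so i.

i - viio6 - VI6 - V7 - i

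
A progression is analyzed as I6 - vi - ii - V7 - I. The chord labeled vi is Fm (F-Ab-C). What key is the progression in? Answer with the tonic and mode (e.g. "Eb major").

Ab major

vi is given as F-Ab-C — a minor triad with root F.
Counting down 5 scale steps from F places the tonic on Ab; a minor triad on degree 6 is diatonic only in major.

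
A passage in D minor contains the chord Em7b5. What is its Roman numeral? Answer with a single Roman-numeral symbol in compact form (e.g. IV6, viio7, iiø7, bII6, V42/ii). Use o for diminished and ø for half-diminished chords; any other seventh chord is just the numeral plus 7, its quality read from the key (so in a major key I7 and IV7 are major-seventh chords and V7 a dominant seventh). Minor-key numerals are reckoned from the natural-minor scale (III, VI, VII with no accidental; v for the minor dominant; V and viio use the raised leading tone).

Stacked in thirds the chord is E-G-Bb-D: a half-diminished seventh chord on E.
E is scale degree 2 in D minor, and a half-diminished seventh chord on that degree is written iiø7.

iiø7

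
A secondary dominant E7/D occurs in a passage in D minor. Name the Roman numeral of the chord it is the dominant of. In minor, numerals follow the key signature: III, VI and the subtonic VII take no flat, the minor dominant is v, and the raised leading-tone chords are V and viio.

The chord is a dominant seventh chord on E.
A dominant resolves down a perfect fifth: E → A. In D minor, A is scale degree 5, i.e. V.

V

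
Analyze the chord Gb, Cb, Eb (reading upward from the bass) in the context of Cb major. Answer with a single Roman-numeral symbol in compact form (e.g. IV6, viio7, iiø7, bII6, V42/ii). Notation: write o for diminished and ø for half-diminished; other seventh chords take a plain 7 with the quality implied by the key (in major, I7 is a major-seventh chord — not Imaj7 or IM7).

I64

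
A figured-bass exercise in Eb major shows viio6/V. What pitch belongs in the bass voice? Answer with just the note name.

C

The applied chord viio6/V is rooted on A: A-C-Eb.
The figure 6 means first inversion — the third is in the bass.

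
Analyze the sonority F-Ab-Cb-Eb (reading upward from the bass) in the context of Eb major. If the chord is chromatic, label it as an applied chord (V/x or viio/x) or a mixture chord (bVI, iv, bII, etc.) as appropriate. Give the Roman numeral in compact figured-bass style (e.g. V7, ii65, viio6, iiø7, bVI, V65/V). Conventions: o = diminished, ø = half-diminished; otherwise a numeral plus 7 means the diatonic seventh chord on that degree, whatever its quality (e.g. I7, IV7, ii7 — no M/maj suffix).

iiø7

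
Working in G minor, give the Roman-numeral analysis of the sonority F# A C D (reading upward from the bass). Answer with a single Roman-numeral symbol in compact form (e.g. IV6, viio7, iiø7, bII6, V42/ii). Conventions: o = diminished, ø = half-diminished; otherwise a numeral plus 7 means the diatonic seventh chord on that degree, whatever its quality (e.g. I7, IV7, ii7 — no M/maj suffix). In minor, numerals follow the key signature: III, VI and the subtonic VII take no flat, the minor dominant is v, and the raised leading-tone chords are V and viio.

Stacked in thirds the chord is D-F#-A-C: a dominant seventh chord on D.
D is scale degree 5 in G minor, and a dominant seventh chord on that degree is written V7.
With F# in the bass the chord is in first inversion, so the figured bass is 65.

V65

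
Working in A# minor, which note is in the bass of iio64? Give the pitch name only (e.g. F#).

F#

iio in A# minor has root B#; the chord is B#-D#-F#.
The figure 64 means second inversion — the fifth is in the bass.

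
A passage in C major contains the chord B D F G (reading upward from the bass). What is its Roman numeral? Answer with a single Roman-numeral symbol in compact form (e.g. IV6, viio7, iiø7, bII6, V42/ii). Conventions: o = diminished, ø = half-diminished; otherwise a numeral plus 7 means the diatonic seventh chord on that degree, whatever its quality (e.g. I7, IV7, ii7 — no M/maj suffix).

V65

Stacked in thirds the chord is G-B-D-F: a dominant seventh chord on G.
G is scale degree 5 in C major, and a dominant seventh chord on that degree is written V7.
With B in the bass the chord is in first inversion, so the figured bass is 65.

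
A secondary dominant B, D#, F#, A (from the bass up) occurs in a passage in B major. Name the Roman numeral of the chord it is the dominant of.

The chord is a dominant seventh chord on B.
A dominant resolves down a perfect fifth: B → E. In B major, E is scale degree 4, i.e. IV.

IV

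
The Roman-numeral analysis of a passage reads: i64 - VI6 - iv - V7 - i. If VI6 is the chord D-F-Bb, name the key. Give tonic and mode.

The chord Bb/D is a major triad rooted on Bb; its label is VI6.
If Bb is scale degree 6 and the mode makes that degree carry a major triad, the tonic is D and the mode is minor.

D minor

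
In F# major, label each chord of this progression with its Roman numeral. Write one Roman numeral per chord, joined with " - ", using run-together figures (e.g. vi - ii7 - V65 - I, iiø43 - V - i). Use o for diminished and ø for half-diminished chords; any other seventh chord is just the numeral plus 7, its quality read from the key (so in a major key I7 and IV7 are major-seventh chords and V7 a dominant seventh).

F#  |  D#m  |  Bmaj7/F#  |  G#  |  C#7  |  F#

F# has root F#, degree 1 in F# major, so I.
D#m: minor triad on D# = scale degree 6 → vi.
Bmaj7/F# has root B, degree 4 in F# major, so IV43.
G#: chromatic; G# is V of V, so V/V.
C#7: dominant seventh chord on C# = scale degree 5 → V7.
F# has root F#, degree 1 in F# major, so I.

I - vi - IV43 - V/V - V7 - I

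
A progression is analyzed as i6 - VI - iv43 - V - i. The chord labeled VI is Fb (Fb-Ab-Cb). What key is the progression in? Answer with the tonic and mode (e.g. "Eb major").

VI is given as Fb-Ab-Cb — a major triad with root Fb.
VI on Fb implies Fb is the submediant; that puts the tonic at Ab, and the uppercase numeral fits minor mode.

Ab minor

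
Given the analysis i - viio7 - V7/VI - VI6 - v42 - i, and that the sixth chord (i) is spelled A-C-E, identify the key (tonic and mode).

A minor

The anchor chord is a minor triad on A, labeled i.
If A is scale degree 1 and the mode makes that degree carry a minor triad, the tonic is A and the mode is minor.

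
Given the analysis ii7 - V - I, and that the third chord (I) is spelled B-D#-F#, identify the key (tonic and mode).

B major

The anchor chord is a major triad on B, labeled I.
If B is scale degree 1 and the mode makes that degree carry a major triad, the tonic is B and the mode is major.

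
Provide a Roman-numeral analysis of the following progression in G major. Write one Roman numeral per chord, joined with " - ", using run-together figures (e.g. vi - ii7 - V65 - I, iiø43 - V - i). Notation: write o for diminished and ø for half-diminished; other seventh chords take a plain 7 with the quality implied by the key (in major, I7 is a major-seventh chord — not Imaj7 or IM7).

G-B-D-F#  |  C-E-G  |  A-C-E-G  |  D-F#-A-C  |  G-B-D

I7 - IV - ii7 - V7 - I

G-B-D-F#: major seventh chord on G = scale degree 1 → I7.
C-E-G: root C is the subdominant; major triad there is IV.
A-C-E-G: root A is the supertonic; minor seventh chord there is ii7.
D-F#-A-C has root D, degree 5 in G major, so V7.
G-B-D has root G, degree 1 in G major, so I.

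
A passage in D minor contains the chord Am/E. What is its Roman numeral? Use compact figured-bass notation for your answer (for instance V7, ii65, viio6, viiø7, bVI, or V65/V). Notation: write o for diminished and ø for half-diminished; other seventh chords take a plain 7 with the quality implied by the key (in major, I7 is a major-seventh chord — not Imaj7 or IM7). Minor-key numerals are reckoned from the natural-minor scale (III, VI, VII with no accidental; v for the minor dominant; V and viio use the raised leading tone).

v64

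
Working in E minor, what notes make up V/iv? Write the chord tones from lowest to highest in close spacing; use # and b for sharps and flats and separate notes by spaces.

E G# B

The slash means an applied dominant: we want the dominant of iv. In E minor, iv is A minor, and its dominant is built on E.
Building a major triad on E gives E-G#-B.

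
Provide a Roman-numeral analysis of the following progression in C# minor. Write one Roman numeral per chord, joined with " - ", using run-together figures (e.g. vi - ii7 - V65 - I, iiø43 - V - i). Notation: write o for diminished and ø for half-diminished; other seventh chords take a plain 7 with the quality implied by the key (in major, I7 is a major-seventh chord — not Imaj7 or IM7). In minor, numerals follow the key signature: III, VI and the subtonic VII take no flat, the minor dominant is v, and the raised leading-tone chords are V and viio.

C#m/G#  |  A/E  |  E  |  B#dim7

C#m/G# has root C#, degree 1 in C# minor, so i64.
A/E has root A, degree 6 in C# minor, so VI64.
E has root E, degree 3 in C# minor, so III.
B#dim7: fully diminished seventh chord on B# = scale degree 7 → viio7.

i64 - VI64 - III - viio7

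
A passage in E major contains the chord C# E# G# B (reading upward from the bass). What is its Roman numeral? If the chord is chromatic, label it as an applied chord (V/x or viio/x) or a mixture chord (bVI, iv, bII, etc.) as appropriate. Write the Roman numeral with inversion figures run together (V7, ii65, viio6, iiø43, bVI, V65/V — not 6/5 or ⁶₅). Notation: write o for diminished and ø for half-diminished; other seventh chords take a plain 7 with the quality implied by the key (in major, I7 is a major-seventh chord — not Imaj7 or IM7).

The pitches C#-E#-G#-B form a dominant seventh chord rooted on C#.
C# is not a diatonic chord root with this quality in E major, but it lies a perfect fifth above F# (ii), so the chord functions as an applied dominant of ii.

V7/ii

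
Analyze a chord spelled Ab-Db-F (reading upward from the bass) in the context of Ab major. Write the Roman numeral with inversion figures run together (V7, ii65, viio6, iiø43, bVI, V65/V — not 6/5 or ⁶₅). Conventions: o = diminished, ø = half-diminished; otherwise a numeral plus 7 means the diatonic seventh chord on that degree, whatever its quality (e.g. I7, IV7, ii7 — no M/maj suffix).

The pitches Db-F-Ab form a major triad rooted on Db.
In Ab major, Db is the subdominant; the diatonic major triad there is IV.
With Ab in the bass the chord is in second inversion, so the figured bass is 64.

IV64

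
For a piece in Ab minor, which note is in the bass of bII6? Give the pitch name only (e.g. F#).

Db

bII in Ab minor has root Bbb; the chord is Bbb-Db-Fb.
The figure 6 means first inversion — the third is in the bass.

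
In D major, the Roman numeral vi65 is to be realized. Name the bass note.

vi in D major has root B; the chord is B-D-F#-A.
The figure 65 means first inversion — the third is in the bass.

D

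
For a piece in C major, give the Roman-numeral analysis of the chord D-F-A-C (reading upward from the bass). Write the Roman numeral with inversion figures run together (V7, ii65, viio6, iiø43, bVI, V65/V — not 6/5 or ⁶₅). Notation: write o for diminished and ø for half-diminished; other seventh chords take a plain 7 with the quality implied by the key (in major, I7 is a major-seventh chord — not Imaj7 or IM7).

ii7

Stacked in thirds the chord is D-F-A-C: a minor seventh chord on D.
In C major, D is the supertonic; the diatonic minor seventh chord there is ii7.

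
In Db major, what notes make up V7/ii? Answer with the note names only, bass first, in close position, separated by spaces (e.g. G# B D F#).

Bb D F Ab

V7/ii is a secondary dominant — the dominant seventh of ii. ii in Db major is Eb, so the applied chord's root is Bb, a perfect fifth above.
Building a dominant seventh chord on Bb gives Bb-D-F-Ab.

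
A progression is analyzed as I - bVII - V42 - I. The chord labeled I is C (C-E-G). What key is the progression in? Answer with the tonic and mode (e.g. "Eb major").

C major

The anchor chord is a major triad on C, labeled I.
If C is scale degree 1 and the mode makes that degree carry a major triad, the tonic is C and the mode is major.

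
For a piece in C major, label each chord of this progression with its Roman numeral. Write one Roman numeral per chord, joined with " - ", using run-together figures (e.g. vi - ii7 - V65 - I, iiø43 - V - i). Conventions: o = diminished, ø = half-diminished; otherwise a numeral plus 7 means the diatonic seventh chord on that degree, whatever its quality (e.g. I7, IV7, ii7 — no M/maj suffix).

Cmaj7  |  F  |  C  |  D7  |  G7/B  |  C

Cmaj7: major seventh chord on C = scale degree 1 → I7.
F: major triad on F = scale degree 4 → IV.
C: root C is the tonic; major triad there is I.
D7 is the secondary dominant of V (dominant seventh chord on D): V7/V.
G7/B: dominant seventh chord on G = scale degree 5 → V65.
C has root C, degree 1 in C major, so I.

I7 - IV - I - V7/V - V65 - I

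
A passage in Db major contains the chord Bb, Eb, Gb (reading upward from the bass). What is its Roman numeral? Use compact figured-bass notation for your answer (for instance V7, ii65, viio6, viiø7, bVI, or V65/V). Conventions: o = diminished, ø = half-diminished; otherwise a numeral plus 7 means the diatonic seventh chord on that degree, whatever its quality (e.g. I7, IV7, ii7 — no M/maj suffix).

ii64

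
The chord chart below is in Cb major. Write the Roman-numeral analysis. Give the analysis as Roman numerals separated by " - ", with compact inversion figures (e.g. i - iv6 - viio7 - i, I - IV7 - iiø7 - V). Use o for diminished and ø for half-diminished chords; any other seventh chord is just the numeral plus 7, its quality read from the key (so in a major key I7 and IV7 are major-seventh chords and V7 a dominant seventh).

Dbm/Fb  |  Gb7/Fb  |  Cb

Dbm/Fb has root Db, degree 2 in Cb major, so ii6.
Gb7/Fb: root Gb is the dominant; dominant seventh chord there is V42.
Cb: major triad on Cb = scale degree 1 → I.

ii6 - V42 - I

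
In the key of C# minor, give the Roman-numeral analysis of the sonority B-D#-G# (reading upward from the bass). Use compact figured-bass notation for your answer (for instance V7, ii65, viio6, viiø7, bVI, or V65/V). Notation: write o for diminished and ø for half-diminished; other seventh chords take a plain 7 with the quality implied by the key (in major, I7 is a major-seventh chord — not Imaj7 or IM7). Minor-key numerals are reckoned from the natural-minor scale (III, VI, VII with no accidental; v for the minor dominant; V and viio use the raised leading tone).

v6

Stacked in thirds the chord is G#-B-D#: a minor triad on G#.
G# is scale degree 5 in C# minor, and a minor triad on that degree is written v.
With B in the bass the chord is in first inversion, so the figured bass is 6.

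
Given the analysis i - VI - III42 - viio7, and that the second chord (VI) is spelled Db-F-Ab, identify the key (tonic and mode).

The anchor chord is a major triad on Db, labeled VI.
VI on Db implies Db is the submediant; that puts the tonic at F, and the uppercase numeral fits minor mode.

F minor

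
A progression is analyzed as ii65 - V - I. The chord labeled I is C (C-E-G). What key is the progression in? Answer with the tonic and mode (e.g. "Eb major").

C major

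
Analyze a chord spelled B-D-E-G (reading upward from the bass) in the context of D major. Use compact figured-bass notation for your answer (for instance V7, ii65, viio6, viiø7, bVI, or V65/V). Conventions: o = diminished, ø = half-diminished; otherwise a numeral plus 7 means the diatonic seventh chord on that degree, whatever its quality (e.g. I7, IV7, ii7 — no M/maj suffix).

ii43

The pitches E-G-B-D form a minor seventh chord rooted on E.
E is scale degree 2 in D major, and a minor seventh chord on that degree is written ii7.
With B in the bass the chord is in second inversion, so the figured bass is 43.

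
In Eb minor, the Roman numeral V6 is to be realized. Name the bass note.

D

V in Eb minor has root Bb; the chord is Bb-D-F.
The figure 6 means first inversion — the third is in the bass.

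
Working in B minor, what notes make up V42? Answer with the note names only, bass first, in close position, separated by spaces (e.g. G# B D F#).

E F# A# C#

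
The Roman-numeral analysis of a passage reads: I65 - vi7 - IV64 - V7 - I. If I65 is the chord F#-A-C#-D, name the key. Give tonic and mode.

I65 is given as F#-A-C#-D — a major seventh chord with root D.
If D is scale degree 1 and the mode makes that degree carry a major seventh chord, the tonic is D and the mode is major.

D major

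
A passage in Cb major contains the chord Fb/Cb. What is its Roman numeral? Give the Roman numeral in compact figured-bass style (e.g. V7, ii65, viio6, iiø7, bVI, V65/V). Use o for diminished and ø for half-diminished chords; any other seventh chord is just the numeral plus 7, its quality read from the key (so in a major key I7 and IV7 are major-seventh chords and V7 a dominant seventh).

IV64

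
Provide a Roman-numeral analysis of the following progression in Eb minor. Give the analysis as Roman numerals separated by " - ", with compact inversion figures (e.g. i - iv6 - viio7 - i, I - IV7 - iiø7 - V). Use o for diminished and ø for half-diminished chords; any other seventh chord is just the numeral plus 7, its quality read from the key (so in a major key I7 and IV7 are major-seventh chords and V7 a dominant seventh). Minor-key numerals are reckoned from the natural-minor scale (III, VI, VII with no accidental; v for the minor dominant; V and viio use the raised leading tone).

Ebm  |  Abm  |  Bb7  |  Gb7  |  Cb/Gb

i - iv - V7 - V7/VI - VI64

Ebm: minor triad on Eb = scale degree 1 → i.
Abm: root Ab is the subdominant; minor triad there is iv.
Bb7 has root Bb, degree 5 in Eb minor, so V7.
Gb7 is the secondary dominant of VI (dominant seventh chord on Gb): V7/VI.
Cb/Gb: root Cb is the submediant; major triad there is VI64.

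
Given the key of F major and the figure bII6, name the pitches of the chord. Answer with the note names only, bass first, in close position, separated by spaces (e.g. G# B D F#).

Bb Db Gb

Scale degree 2 in F major is G; lowering it a half step gives Gb. bII6 is the Neapolitan sixth — a major triad on the lowered second degree, here in its customary first inversion.
So the chord is Gb-Bb-Db.
The figured bass 6 indicates first inversion, placing the third (Bb) in the bass: Bb-Db-Gb.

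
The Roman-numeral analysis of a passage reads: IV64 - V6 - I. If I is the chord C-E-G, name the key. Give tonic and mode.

C major

The chord C is a major triad rooted on C; its label is I.
If C is scale degree 1 and the mode makes that degree carry a major triad, the tonic is C and the mode is major.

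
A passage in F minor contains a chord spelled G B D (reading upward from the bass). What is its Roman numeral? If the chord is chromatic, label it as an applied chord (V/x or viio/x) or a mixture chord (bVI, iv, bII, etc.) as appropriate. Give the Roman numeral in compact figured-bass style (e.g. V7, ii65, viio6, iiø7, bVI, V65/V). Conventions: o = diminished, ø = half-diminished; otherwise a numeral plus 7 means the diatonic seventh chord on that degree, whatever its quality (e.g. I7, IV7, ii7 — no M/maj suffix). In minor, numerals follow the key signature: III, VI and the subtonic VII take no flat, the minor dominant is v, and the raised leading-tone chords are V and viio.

Stacked in thirds the chord is G-B-D: a major triad on G.
G is not a diatonic chord root with this quality in F minor, but it lies a perfect fifth above C (V), so the chord functions as an applied dominant of V.

V/V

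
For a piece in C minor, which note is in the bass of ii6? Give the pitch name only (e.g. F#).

ii in C minor has root D; the chord is D-F-A.
The figure 6 means first inversion — the third is in the bass.

F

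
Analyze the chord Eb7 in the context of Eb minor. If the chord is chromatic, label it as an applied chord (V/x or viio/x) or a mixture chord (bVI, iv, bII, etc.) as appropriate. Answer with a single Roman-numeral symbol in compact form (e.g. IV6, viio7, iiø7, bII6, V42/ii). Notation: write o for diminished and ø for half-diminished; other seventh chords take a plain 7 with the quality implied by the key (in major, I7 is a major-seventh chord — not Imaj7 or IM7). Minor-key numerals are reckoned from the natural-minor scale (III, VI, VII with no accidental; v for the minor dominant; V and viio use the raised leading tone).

V7/iv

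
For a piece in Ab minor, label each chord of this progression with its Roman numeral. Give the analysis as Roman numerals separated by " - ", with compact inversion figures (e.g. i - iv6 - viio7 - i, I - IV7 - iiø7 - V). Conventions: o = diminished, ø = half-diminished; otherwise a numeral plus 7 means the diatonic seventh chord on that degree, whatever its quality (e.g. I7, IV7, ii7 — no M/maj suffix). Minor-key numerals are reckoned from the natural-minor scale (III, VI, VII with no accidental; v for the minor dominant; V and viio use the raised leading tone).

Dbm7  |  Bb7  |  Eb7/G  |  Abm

iv7 - V7/V - V65 - i

Dbm7: minor seventh chord on Db = scale degree 4 → iv7.
Bb7: chromatic; Bb is V of V, so V7/V.
Eb7/G has root Eb, degree 5 in Ab minor, so V65.
Abm: root Ab is the tonic; minor triad there is i.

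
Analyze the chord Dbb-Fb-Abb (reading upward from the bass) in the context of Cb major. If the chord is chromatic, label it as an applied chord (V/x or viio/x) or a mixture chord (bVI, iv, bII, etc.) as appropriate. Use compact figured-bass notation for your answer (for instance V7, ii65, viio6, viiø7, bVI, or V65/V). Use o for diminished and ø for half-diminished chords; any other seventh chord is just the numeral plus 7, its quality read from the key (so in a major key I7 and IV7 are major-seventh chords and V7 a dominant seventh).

bII

Stacked in thirds the chord is Dbb-Fb-Abb: a major triad on Dbb.
Dbb is the lowered second degree of Cb major (diatonic 2 would be Db). This is the Neapolitan chord — a major triad on the lowered second degree.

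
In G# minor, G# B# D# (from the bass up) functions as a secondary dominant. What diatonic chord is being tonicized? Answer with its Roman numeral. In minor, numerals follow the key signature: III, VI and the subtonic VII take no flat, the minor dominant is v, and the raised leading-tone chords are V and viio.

iv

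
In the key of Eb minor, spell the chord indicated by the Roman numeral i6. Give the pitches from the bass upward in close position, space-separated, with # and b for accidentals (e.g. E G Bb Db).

Gb Bb Eb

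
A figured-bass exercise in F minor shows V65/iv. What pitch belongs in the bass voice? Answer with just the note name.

The applied chord V65/iv is rooted on F: F-A-C-Eb.
The figure 65 means first inversion — the third is in the bass.

A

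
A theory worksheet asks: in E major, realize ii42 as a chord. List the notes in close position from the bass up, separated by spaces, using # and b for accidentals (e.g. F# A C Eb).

E F# A C#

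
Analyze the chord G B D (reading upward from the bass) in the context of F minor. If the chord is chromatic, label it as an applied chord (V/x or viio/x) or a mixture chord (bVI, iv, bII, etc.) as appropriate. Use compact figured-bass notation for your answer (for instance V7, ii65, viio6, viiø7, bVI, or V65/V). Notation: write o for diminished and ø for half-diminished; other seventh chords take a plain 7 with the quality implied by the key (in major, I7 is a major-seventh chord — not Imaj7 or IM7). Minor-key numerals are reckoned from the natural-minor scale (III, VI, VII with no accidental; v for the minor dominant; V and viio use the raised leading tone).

V/V

Stacked in thirds the chord is G-B-D: a major triad on G.
G is not a diatonic chord root with this quality in F minor, but it lies a perfect fifth above C (V), so the chord functions as an applied dominant of V.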